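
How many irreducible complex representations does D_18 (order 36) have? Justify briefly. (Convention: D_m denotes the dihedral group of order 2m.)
12

Details: The number of irreducible complex representations of a finite group equals its number of conjugacy classes. D_18 has 12 conjugacy classes (n/2 + 3 for n even), so D_18 (order 36) has exactly 12 irreducible complex representations.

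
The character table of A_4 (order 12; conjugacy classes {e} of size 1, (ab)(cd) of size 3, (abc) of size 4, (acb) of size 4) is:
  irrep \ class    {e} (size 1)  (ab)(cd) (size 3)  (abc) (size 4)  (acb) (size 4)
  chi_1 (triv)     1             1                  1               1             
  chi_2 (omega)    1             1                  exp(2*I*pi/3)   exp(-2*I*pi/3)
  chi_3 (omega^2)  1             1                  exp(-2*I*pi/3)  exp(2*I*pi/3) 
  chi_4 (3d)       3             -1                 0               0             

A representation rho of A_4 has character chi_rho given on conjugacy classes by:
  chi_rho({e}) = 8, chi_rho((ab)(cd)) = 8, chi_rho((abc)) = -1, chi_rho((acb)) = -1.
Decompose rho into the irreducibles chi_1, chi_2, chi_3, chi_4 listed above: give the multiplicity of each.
Multiplicities: chi_1: 2, chi_2: 3, chi_3: 3, chi_4: 0.

Justification: Use <chi_rho, chi> = (1/|G|) sum_C |C| * chi_rho(C) * conj(chi(C)) with |G| = 12 for each irreducible chi in the table:
  <chi_rho, chi_1> = (1/12)[1*(8)*conj(1) + 3*(8)*conj(1) + 4*(-1)*conj(1) + 4*(-1)*conj(1)]
      = (1/12)[(8) + (24) + (-4) + (-4)] = 24/12 = 2
  <chi_rho, chi_2> = (1/12)[1*(8)*conj(1) + 3*(8)*conj(1) + 4*(-1)*conj(exp(2*I*pi/3)) + 4*(-1)*conj(exp(-2*I*pi/3))]
      = (1/12)[(8) + (24) + (12 + 8*exp(-2*I*pi/3) + 12*exp(2*I*pi/3)) + (12 + 12*exp(-2*I*pi/3) + 8*exp(2*I*pi/3))] = 36/12 = 3
  <chi_rho, chi_3> = (1/12)[1*(8)*conj(1) + 3*(8)*conj(1) + 4*(-1)*conj(exp(-2*I*pi/3)) + 4*(-1)*conj(exp(2*I*pi/3))]
      = (1/12)[(8) + (24) + (12 + 12*exp(-2*I*pi/3) + 8*exp(2*I*pi/3)) + (12 + 8*exp(-2*I*pi/3) + 12*exp(2*I*pi/3))] = 36/12 = 3
  <chi_rho, chi_4> = (1/12)[1*(8)*conj(3) + 3*(8)*conj(-1) + 4*(-1)*conj(0) + 4*(-1)*conj(0)]
      = (1/12)[(24) + (-24) + (0) + (0)] = 0/12 = 0
(Exp terms are combined using exp(i*s)*conj(exp(i*t)) = exp(i*(s-t)), and sums of them are collapsed using the identity that for every m > 1 the m distinct m-th roots of unity sum to 0, e.g. 1 + exp(2*I*pi/3) + exp(-2*I*pi/3) = 0.)
Dimension check: dim(rho) = sum (mult * dim) = 2*1 + 3*1 + 3*1 + 0*3 = 8 = chi_rho(e) = 8.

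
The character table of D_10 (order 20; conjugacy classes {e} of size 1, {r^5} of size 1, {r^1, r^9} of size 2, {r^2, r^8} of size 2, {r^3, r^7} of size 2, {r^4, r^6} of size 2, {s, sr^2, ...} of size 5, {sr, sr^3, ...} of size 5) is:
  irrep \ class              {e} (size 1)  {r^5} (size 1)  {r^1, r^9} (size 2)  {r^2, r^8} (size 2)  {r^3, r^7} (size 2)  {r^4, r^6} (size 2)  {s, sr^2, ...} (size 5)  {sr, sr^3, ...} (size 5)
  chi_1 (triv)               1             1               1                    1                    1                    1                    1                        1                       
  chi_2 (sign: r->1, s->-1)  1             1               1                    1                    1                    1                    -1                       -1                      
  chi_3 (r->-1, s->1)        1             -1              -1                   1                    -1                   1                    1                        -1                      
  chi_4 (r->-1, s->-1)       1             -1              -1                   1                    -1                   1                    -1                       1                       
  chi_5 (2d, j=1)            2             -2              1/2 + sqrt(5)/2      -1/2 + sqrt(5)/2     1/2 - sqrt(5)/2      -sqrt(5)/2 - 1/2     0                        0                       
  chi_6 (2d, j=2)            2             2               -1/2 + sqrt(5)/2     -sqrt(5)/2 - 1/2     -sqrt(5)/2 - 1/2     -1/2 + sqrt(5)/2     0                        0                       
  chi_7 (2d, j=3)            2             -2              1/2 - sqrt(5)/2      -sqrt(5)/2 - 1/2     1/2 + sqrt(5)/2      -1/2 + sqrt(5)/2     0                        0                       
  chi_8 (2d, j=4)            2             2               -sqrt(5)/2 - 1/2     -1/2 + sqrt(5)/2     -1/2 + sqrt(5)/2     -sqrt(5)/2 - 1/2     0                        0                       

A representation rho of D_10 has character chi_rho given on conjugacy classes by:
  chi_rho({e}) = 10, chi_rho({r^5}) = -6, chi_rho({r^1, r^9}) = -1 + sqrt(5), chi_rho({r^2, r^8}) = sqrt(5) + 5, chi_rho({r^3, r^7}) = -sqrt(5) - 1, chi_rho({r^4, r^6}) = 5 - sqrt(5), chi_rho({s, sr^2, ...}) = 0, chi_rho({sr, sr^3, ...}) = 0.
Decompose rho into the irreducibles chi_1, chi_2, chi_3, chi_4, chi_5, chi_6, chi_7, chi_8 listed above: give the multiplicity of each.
Multiplicities: chi_1: 1, chi_2: 1, chi_3: 2, chi_4: 2, chi_5: 2, chi_6: 0, chi_7: 0, chi_8: 0.

Use <chi_rho, chi> = (1/|G|) sum_C |C| * chi_rho(C) * conj(chi(C)) with |G| = 20 for each irreducible chi in the table:
  <chi_rho, chi_1> = (1/20)[1*(10)*conj(1) + 1*(-6)*conj(1) + 2*(-1 + sqrt(5))*conj(1) + 2*(sqrt(5) + 5)*conj(1) + 2*(-sqrt(5) - 1)*conj(1) + 2*(5 - sqrt(5))*conj(1) + 5*(0)*conj(1) + 5*(0)*conj(1)]
      = (1/20)[(10) + (-6) + (-2 + 2*sqrt(5)) + (2*sqrt(5) + 10) + (-2*sqrt(5) - 2) + (10 - 2*sqrt(5)) + (0) + (0)] = 20/20 = 1
  <chi_rho, chi_2> = (1/20)[1*(10)*conj(1) + 1*(-6)*conj(1) + 2*(-1 + sqrt(5))*conj(1) + 2*(sqrt(5) + 5)*conj(1) + 2*(-sqrt(5) - 1)*conj(1) + 2*(5 - sqrt(5))*conj(1) + 5*(0)*conj(-1) + 5*(0)*conj(-1)]
      = (1/20)[(10) + (-6) + (-2 + 2*sqrt(5)) + (2*sqrt(5) + 10) + (-2*sqrt(5) - 2) + (10 - 2*sqrt(5)) + (0) + (0)] = 20/20 = 1
  <chi_rho, chi_3> = (1/20)[1*(10)*conj(1) + 1*(-6)*conj(-1) + 2*(-1 + sqrt(5))*conj(-1) + 2*(sqrt(5) + 5)*conj(1) + 2*(-sqrt(5) - 1)*conj(-1) + 2*(5 - sqrt(5))*conj(1) + 5*(0)*conj(1) + 5*(0)*conj(-1)]
      = (1/20)[(10) + (6) + (2 - 2*sqrt(5)) + (2*sqrt(5) + 10) + (2 + 2*sqrt(5)) + (10 - 2*sqrt(5)) + (0) + (0)] = 40/20 = 2
  <chi_rho, chi_4> = (1/20)[1*(10)*conj(1) + 1*(-6)*conj(-1) + 2*(-1 + sqrt(5))*conj(-1) + 2*(sqrt(5) + 5)*conj(1) + 2*(-sqrt(5) - 1)*conj(-1) + 2*(5 - sqrt(5))*conj(1) + 5*(0)*conj(-1) + 5*(0)*conj(1)]
      = (1/20)[(10) + (6) + (2 - 2*sqrt(5)) + (2*sqrt(5) + 10) + (2 + 2*sqrt(5)) + (10 - 2*sqrt(5)) + (0) + (0)] = 40/20 = 2
  <chi_rho, chi_5> = (1/20)[1*(10)*conj(2) + 1*(-6)*conj(-2) + 2*(-1 + sqrt(5))*conj(1/2 + sqrt(5)/2) + 2*(sqrt(5) + 5)*conj(-1/2 + sqrt(5)/2) + 2*(-sqrt(5) - 1)*conj(1/2 - sqrt(5)/2) + 2*(5 - sqrt(5))*conj(-sqrt(5)/2 - 1/2) + 5*(0)*conj(0) + 5*(0)*conj(0)]
      = (1/20)[(20) + (12) + (4) + (4*sqrt(5)) + (4) + (-4*sqrt(5)) + (0) + (0)] = 40/20 = 2
  <chi_rho, chi_6> = (1/20)[1*(10)*conj(2) + 1*(-6)*conj(2) + 2*(-1 + sqrt(5))*conj(-1/2 + sqrt(5)/2) + 2*(sqrt(5) + 5)*conj(-sqrt(5)/2 - 1/2) + 2*(-sqrt(5) - 1)*conj(-sqrt(5)/2 - 1/2) + 2*(5 - sqrt(5))*conj(-1/2 + sqrt(5)/2) + 5*(0)*conj(0) + 5*(0)*conj(0)]
      = (1/20)[(20) + (-12) + (6 - 2*sqrt(5)) + (-6*sqrt(5) - 10) + (2*sqrt(5) + 6) + (-10 + 6*sqrt(5)) + (0) + (0)] = 0/20 = 0
  <chi_rho, chi_7> = (1/20)[1*(10)*conj(2) + 1*(-6)*conj(-2) + 2*(-1 + sqrt(5))*conj(1/2 - sqrt(5)/2) + 2*(sqrt(5) + 5)*conj(-sqrt(5)/2 - 1/2) + 2*(-sqrt(5) - 1)*conj(1/2 + sqrt(5)/2) + 2*(5 - sqrt(5))*conj(-1/2 + sqrt(5)/2) + 5*(0)*conj(0) + 5*(0)*conj(0)]
      = (1/20)[(20) + (12) + (-6 + 2*sqrt(5)) + (-6*sqrt(5) - 10) + (-6 - 2*sqrt(5)) + (-10 + 6*sqrt(5)) + (0) + (0)] = 0/20 = 0
  <chi_rho, chi_8> = (1/20)[1*(10)*conj(2) + 1*(-6)*conj(2) + 2*(-1 + sqrt(5))*conj(-sqrt(5)/2 - 1/2) + 2*(sqrt(5) + 5)*conj(-1/2 + sqrt(5)/2) + 2*(-sqrt(5) - 1)*conj(-1/2 + sqrt(5)/2) + 2*(5 - sqrt(5))*conj(-sqrt(5)/2 - 1/2) + 5*(0)*conj(0) + 5*(0)*conj(0)]
      = (1/20)[(20) + (-12) + (-4) + (4*sqrt(5)) + (-4) + (-4*sqrt(5)) + (0) + (0)] = 0/20 = 0
Dimension check: dim(rho) = sum (mult * dim) = 1*1 + 1*1 + 2*1 + 2*1 + 2*2 + 0*2 + 0*2 + 0*2 = 10 = chi_rho(e) = 10.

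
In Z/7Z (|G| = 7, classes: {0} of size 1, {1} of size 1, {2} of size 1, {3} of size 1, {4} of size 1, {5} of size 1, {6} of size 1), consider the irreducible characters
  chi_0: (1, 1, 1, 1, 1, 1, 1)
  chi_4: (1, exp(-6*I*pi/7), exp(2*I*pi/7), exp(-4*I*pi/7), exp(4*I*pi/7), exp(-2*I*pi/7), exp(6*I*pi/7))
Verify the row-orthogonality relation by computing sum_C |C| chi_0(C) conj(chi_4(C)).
Sum = 0; so <chi_0, chi_4> = 0 (distinct irreducibles are orthogonal).

Explanation: Compute term by term over conjugacy classes (|C| * chi_0(C) * conj(chi_4(C))):
  1*(1)*conj(1) + 1*(1)*conj(exp(-6*I*pi/7)) + 1*(1)*conj(exp(2*I*pi/7)) + 1*(1)*conj(exp(-4*I*pi/7)) + 1*(1)*conj(exp(4*I*pi/7)) + 1*(1)*conj(exp(-2*I*pi/7)) + 1*(1)*conj(exp(6*I*pi/7))
  = (1) + (exp(6*I*pi/7)) + (exp(-2*I*pi/7)) + (exp(4*I*pi/7)) + (exp(-4*I*pi/7)) + (exp(2*I*pi/7)) + (exp(-6*I*pi/7))
  = 0.
(Exp terms are combined using exp(i*s)*conj(exp(i*t)) = exp(i*(s-t)), and sums of them are collapsed using the identity that for every m > 1 the m distinct m-th roots of unity sum to 0, e.g. 1 + exp(2*I*pi/3) + exp(-2*I*pi/3) = 0.)
Dividing by |G| = 7 gives 0/7 = 0, matching the row-orthogonality relation <chi_0, chi_4> = [chi_0 = chi_4].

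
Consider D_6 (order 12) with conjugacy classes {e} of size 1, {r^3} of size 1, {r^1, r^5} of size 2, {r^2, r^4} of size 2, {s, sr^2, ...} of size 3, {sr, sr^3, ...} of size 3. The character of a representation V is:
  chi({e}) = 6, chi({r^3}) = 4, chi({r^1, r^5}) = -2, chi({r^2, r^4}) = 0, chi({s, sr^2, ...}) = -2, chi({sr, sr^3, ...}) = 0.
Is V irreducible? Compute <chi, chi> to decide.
Not irreducible (reducible): <chi, chi> = 6 > 1.

Why: <chi, chi> = (1/|G|) sum_C |C| * |chi(C)|^2 = (1/12)[1*|6|^2 + 1*|4|^2 + 2*|-2|^2 + 2*|0|^2 + 3*|-2|^2 + 3*|0|^2]
  = (1/12)[(36) + (16) + (8) + (0) + (12) + (0)] = 72/12 = 6.
A character is irreducible iff <chi, chi> = 1, so this representation is reducible.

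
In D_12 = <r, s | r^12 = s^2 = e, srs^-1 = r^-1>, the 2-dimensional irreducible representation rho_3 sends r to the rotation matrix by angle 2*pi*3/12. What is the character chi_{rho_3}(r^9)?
chi_{rho_3}(r^9) = 2*cos(2*pi*3*9/12) = 0

Justification: rho_3(r^9) is rotation by angle 2*pi*3*9/12, whose trace is 2*cos(2*pi*3*9/12) = 0.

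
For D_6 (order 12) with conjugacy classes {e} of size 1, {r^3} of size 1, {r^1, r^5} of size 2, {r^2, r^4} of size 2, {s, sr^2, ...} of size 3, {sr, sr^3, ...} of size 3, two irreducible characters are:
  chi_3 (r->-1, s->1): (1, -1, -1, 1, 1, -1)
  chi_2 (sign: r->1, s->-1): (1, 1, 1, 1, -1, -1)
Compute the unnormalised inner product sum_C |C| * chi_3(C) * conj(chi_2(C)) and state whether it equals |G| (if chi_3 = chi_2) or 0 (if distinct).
Sum = 0; so <chi_3, chi_2> = 0 (distinct irreducibles are orthogonal).

Working: Compute term by term over conjugacy classes (|C| * chi_3(C) * conj(chi_2(C))):
  1*(1)*conj(1) + 1*(-1)*conj(1) + 2*(-1)*conj(1) + 2*(1)*conj(1) + 3*(1)*conj(-1) + 3*(-1)*conj(-1)
  = (1) + (-1) + (-2) + (2) + (-3) + (3)
  = 0.
Dividing by |G| = 12 gives 0/12 = 0, matching the row-orthogonality relation <chi_3, chi_2> = [chi_3 = chi_2].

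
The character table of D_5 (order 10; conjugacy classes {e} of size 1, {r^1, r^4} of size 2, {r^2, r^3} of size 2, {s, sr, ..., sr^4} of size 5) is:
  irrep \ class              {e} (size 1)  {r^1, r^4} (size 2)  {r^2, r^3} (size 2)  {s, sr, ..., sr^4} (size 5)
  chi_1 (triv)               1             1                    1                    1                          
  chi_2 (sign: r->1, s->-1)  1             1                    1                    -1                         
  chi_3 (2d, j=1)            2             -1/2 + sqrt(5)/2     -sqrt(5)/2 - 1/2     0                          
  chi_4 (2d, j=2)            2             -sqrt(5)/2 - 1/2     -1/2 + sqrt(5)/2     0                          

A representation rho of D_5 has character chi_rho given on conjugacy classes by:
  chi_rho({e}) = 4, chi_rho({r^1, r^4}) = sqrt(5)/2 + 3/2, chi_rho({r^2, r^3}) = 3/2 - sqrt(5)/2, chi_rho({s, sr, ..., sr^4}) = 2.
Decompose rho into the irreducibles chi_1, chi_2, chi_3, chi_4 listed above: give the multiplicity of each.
Multiplicities: chi_1: 2, chi_2: 0, chi_3: 1, chi_4: 0.

Why: Use <chi_rho, chi> = (1/|G|) sum_C |C| * chi_rho(C) * conj(chi(C)) with |G| = 10 for each irreducible chi in the table:
  <chi_rho, chi_1> = (1/10)[1*(4)*conj(1) + 2*(sqrt(5)/2 + 3/2)*conj(1) + 2*(3/2 - sqrt(5)/2)*conj(1) + 5*(2)*conj(1)]
      = (1/10)[(4) + (sqrt(5) + 3) + (3 - sqrt(5)) + (10)] = 20/10 = 2
  <chi_rho, chi_2> = (1/10)[1*(4)*conj(1) + 2*(sqrt(5)/2 + 3/2)*conj(1) + 2*(3/2 - sqrt(5)/2)*conj(1) + 5*(2)*conj(-1)]
      = (1/10)[(4) + (sqrt(5) + 3) + (3 - sqrt(5)) + (-10)] = 0/10 = 0
  <chi_rho, chi_3> = (1/10)[1*(4)*conj(2) + 2*(sqrt(5)/2 + 3/2)*conj(-1/2 + sqrt(5)/2) + 2*(3/2 - sqrt(5)/2)*conj(-sqrt(5)/2 - 1/2) + 5*(2)*conj(0)]
      = (1/10)[(8) + (1 + sqrt(5)) + (1 - sqrt(5)) + (0)] = 10/10 = 1
  <chi_rho, chi_4> = (1/10)[1*(4)*conj(2) + 2*(sqrt(5)/2 + 3/2)*conj(-sqrt(5)/2 - 1/2) + 2*(3/2 - sqrt(5)/2)*conj(-1/2 + sqrt(5)/2) + 5*(2)*conj(0)]
      = (1/10)[(8) + (-2*sqrt(5) - 4) + (-4 + 2*sqrt(5)) + (0)] = 0/10 = 0
Dimension check: dim(rho) = sum (mult * dim) = 2*1 + 0*1 + 1*2 + 0*2 = 4 = chi_rho(e) = 4.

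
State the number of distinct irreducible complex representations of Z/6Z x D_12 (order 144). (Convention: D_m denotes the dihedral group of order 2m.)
54

Solution. The number of irreducible complex representations of a finite group equals its number of conjugacy classes. For a direct product, #classes(G x H) = #classes(G) * #classes(H). Z/6Z has 6 classes (abelian), D_12 has 9 classes, so 6 * 9 = 54, so Z/6Z x D_12 (order 144) has exactly 54 irreducible complex representations.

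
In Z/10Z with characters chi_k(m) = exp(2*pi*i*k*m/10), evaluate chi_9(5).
chi_9(5) = zeta_10^45 = -1

Derivation: chi_9(5) = zeta_10^(9*5) = zeta_10^45. Since zeta_10^10 = 1, this equals zeta_10^5 = exp(2*pi*i*5/10) = -1.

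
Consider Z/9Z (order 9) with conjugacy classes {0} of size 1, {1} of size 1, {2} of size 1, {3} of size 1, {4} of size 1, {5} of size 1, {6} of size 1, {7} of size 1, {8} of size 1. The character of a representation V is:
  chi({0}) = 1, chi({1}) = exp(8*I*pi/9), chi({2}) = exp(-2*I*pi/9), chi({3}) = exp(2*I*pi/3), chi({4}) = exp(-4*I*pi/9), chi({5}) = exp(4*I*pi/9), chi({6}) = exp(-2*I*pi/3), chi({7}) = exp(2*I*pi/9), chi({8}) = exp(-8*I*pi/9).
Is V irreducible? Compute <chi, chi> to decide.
Irreducible: <chi, chi> = 1.

Proof sketch: <chi, chi> = (1/|G|) sum_C |C| * |chi(C)|^2 = (1/9)[1*|1|^2 + 1*|exp(8*I*pi/9)|^2 + 1*|exp(-2*I*pi/9)|^2 + 1*|exp(2*I*pi/3)|^2 + 1*|exp(-4*I*pi/9)|^2 + 1*|exp(4*I*pi/9)|^2 + 1*|exp(-2*I*pi/3)|^2 + 1*|exp(2*I*pi/9)|^2 + 1*|exp(-8*I*pi/9)|^2]
  = (1/9)[(1) + (1) + (1) + (1) + (1) + (1) + (1) + (1) + (1)] = 9/9 = 1.
(Exp terms are combined using exp(i*s)*conj(exp(i*t)) = exp(i*(s-t)), and sums of them are collapsed using the identity that for every m > 1 the m distinct m-th roots of unity sum to 0, e.g. 1 + exp(2*I*pi/3) + exp(-2*I*pi/3) = 0.)
A character is irreducible iff <chi, chi> = 1, so this representation is irreducible.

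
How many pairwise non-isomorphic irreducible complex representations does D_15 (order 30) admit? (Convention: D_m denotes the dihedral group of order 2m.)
9

Details: The number of irreducible complex representations of a finite group equals its number of conjugacy classes. D_15 has 9 conjugacy classes ((n+3)/2 for n odd), so D_15 (order 30) has exactly 9 irreducible complex representations.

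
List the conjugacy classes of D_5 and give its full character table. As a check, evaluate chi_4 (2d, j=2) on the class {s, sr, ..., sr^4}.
Conjugacy classes: {e} of size 1, {r^1, r^4} of size 2, {r^2, r^3} of size 2, {s, sr, ..., sr^4} of size 5.
Character table:
  irrep \ class              {e} (size 1)  {r^1, r^4} (size 2)  {r^2, r^3} (size 2)  {s, sr, ..., sr^4} (size 5)
  chi_1 (triv)               1             1                    1                    1                          
  chi_2 (sign: r->1, s->-1)  1             1                    1                    -1                         
  chi_3 (2d, j=1)            2             -1/2 + sqrt(5)/2     -sqrt(5)/2 - 1/2     0                          
  chi_4 (2d, j=2)            2             -sqrt(5)/2 - 1/2     -1/2 + sqrt(5)/2     0                          

Spot check: chi_4 (2d, j=2) on {s, sr, ..., sr^4} = 0.

Proof sketch: D_5 has order 2*5 = 10 with 4 conjugacy classes, hence 4 irreducibles. Sum of squared dims 1 + 1 + 4 + 4 = 10 = |G|. Linear characters come from the abelianisation; the 2-dimensional irreps have character r^k -> 2*cos(2*pi*j*k/5), reflections -> 0.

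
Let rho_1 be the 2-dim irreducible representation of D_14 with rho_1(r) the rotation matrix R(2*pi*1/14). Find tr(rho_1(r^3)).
chi_{rho_1}(r^3) = 2*cos(2*pi*1*3/14) = 2*cos(3*pi/7)

Justification: rho_1(r^3) is rotation by angle 2*pi*1*3/14, whose trace is 2*cos(2*pi*1*3/14) = 2*cos(3*pi/7).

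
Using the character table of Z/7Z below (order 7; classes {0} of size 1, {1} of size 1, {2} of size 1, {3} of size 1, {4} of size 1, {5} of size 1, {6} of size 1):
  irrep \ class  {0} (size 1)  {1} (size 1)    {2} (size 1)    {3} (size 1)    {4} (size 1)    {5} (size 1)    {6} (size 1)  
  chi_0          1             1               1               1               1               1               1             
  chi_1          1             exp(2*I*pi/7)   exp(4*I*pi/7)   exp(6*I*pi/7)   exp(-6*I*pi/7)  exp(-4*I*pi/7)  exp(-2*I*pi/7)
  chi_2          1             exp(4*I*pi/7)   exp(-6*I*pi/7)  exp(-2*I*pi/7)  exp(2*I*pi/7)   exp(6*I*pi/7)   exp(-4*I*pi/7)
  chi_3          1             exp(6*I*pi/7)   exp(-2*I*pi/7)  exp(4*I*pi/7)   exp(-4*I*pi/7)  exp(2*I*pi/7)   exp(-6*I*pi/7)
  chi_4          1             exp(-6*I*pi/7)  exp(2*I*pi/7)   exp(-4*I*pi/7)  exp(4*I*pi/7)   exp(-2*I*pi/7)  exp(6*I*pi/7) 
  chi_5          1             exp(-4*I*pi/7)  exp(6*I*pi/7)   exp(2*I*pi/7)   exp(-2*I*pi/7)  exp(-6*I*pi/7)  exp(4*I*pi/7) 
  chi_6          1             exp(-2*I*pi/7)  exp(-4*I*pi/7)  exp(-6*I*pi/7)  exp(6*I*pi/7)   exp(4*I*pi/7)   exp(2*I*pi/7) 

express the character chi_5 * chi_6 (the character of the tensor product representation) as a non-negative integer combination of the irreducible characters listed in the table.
chi_5 tensor chi_6 = chi_4 (all other irreducibles have multiplicity 0).

Proof sketch: The character of a tensor product is the pointwise product (chi_5 * chi_6)(C) = chi_5(C) * chi_6(C):
  {0}: (1)*(1), {1}: (exp(-4*I*pi/7))*(exp(-2*I*pi/7)), {2}: (exp(6*I*pi/7))*(exp(-4*I*pi/7)), {3}: (exp(2*I*pi/7))*(exp(-6*I*pi/7)), {4}: (exp(-2*I*pi/7))*(exp(6*I*pi/7)), {5}: (exp(-6*I*pi/7))*(exp(4*I*pi/7)), {6}: (exp(4*I*pi/7))*(exp(2*I*pi/7))
so (chi_5 * chi_6) takes values
  {0} -> 1, {1} -> exp(-6*I*pi/7), {2} -> exp(2*I*pi/7), {3} -> exp(-4*I*pi/7), {4} -> exp(4*I*pi/7), {5} -> exp(-2*I*pi/7), {6} -> exp(6*I*pi/7).
Now take the inner product of this character with each irreducible chi from the table, <chi_5*chi_6, chi> = (1/7) sum_C |C| (chi_5*chi_6)(C) conj(chi(C)):
  <chi_5*chi_6, chi_0> = (1/7)[1*(1)*conj(1) + 1*(exp(-6*I*pi/7))*conj(1) + 1*(exp(2*I*pi/7))*conj(1) + 1*(exp(-4*I*pi/7))*conj(1) + 1*(exp(4*I*pi/7))*conj(1) + 1*(exp(-2*I*pi/7))*conj(1) + 1*(exp(6*I*pi/7))*conj(1)]
      = (1/7)[(1) + (exp(-6*I*pi/7)) + (exp(2*I*pi/7)) + (exp(-4*I*pi/7)) + (exp(4*I*pi/7)) + (exp(-2*I*pi/7)) + (exp(6*I*pi/7))] = 0/7 = 0
  <chi_5*chi_6, chi_1> = (1/7)[1*(1)*conj(1) + 1*(exp(-6*I*pi/7))*conj(exp(2*I*pi/7)) + 1*(exp(2*I*pi/7))*conj(exp(4*I*pi/7)) + 1*(exp(-4*I*pi/7))*conj(exp(6*I*pi/7)) + 1*(exp(4*I*pi/7))*conj(exp(-6*I*pi/7)) + 1*(exp(-2*I*pi/7))*conj(exp(-4*I*pi/7)) + 1*(exp(6*I*pi/7))*conj(exp(-2*I*pi/7))]
      = (1/7)[(1) + (exp(6*I*pi/7)) + (exp(-2*I*pi/7)) + (exp(4*I*pi/7)) + (exp(-4*I*pi/7)) + (exp(2*I*pi/7)) + (exp(-6*I*pi/7))] = 0/7 = 0
  <chi_5*chi_6, chi_2> = (1/7)[1*(1)*conj(1) + 1*(exp(-6*I*pi/7))*conj(exp(4*I*pi/7)) + 1*(exp(2*I*pi/7))*conj(exp(-6*I*pi/7)) + 1*(exp(-4*I*pi/7))*conj(exp(-2*I*pi/7)) + 1*(exp(4*I*pi/7))*conj(exp(2*I*pi/7)) + 1*(exp(-2*I*pi/7))*conj(exp(6*I*pi/7)) + 1*(exp(6*I*pi/7))*conj(exp(-4*I*pi/7))]
      = (1/7)[(1) + (exp(4*I*pi/7)) + (exp(-6*I*pi/7)) + (exp(-2*I*pi/7)) + (exp(2*I*pi/7)) + (exp(6*I*pi/7)) + (exp(-4*I*pi/7))] = 0/7 = 0
  <chi_5*chi_6, chi_3> = (1/7)[1*(1)*conj(1) + 1*(exp(-6*I*pi/7))*conj(exp(6*I*pi/7)) + 1*(exp(2*I*pi/7))*conj(exp(-2*I*pi/7)) + 1*(exp(-4*I*pi/7))*conj(exp(4*I*pi/7)) + 1*(exp(4*I*pi/7))*conj(exp(-4*I*pi/7)) + 1*(exp(-2*I*pi/7))*conj(exp(2*I*pi/7)) + 1*(exp(6*I*pi/7))*conj(exp(-6*I*pi/7))]
      = (1/7)[(1) + (exp(2*I*pi/7)) + (exp(4*I*pi/7)) + (exp(6*I*pi/7)) + (exp(-6*I*pi/7)) + (exp(-4*I*pi/7)) + (exp(-2*I*pi/7))] = 0/7 = 0
  <chi_5*chi_6, chi_4> = (1/7)[1*(1)*conj(1) + 1*(exp(-6*I*pi/7))*conj(exp(-6*I*pi/7)) + 1*(exp(2*I*pi/7))*conj(exp(2*I*pi/7)) + 1*(exp(-4*I*pi/7))*conj(exp(-4*I*pi/7)) + 1*(exp(4*I*pi/7))*conj(exp(4*I*pi/7)) + 1*(exp(-2*I*pi/7))*conj(exp(-2*I*pi/7)) + 1*(exp(6*I*pi/7))*conj(exp(6*I*pi/7))]
      = (1/7)[(1) + (1) + (1) + (1) + (1) + (1) + (1)] = 7/7 = 1
  <chi_5*chi_6, chi_5> = (1/7)[1*(1)*conj(1) + 1*(exp(-6*I*pi/7))*conj(exp(-4*I*pi/7)) + 1*(exp(2*I*pi/7))*conj(exp(6*I*pi/7)) + 1*(exp(-4*I*pi/7))*conj(exp(2*I*pi/7)) + 1*(exp(4*I*pi/7))*conj(exp(-2*I*pi/7)) + 1*(exp(-2*I*pi/7))*conj(exp(-6*I*pi/7)) + 1*(exp(6*I*pi/7))*conj(exp(4*I*pi/7))]
      = (1/7)[(1) + (exp(-2*I*pi/7)) + (exp(-4*I*pi/7)) + (exp(-6*I*pi/7)) + (exp(6*I*pi/7)) + (exp(4*I*pi/7)) + (exp(2*I*pi/7))] = 0/7 = 0
  <chi_5*chi_6, chi_6> = (1/7)[1*(1)*conj(1) + 1*(exp(-6*I*pi/7))*conj(exp(-2*I*pi/7)) + 1*(exp(2*I*pi/7))*conj(exp(-4*I*pi/7)) + 1*(exp(-4*I*pi/7))*conj(exp(-6*I*pi/7)) + 1*(exp(4*I*pi/7))*conj(exp(6*I*pi/7)) + 1*(exp(-2*I*pi/7))*conj(exp(4*I*pi/7)) + 1*(exp(6*I*pi/7))*conj(exp(2*I*pi/7))]
      = (1/7)[(1) + (exp(-4*I*pi/7)) + (exp(6*I*pi/7)) + (exp(2*I*pi/7)) + (exp(-2*I*pi/7)) + (exp(-6*I*pi/7)) + (exp(4*I*pi/7))] = 0/7 = 0
(Exp terms are combined using exp(i*s)*conj(exp(i*t)) = exp(i*(s-t)), and sums of them are collapsed using the identity that for every m > 1 the m distinct m-th roots of unity sum to 0, e.g. 1 + exp(2*I*pi/3) + exp(-2*I*pi/3) = 0.)
Hence the multiplicities are chi_4: 1. Dimension check: dim(chi_5)*dim(chi_6) = 1*1 = 1 and sum (mult * dim) = 1*1 = 1.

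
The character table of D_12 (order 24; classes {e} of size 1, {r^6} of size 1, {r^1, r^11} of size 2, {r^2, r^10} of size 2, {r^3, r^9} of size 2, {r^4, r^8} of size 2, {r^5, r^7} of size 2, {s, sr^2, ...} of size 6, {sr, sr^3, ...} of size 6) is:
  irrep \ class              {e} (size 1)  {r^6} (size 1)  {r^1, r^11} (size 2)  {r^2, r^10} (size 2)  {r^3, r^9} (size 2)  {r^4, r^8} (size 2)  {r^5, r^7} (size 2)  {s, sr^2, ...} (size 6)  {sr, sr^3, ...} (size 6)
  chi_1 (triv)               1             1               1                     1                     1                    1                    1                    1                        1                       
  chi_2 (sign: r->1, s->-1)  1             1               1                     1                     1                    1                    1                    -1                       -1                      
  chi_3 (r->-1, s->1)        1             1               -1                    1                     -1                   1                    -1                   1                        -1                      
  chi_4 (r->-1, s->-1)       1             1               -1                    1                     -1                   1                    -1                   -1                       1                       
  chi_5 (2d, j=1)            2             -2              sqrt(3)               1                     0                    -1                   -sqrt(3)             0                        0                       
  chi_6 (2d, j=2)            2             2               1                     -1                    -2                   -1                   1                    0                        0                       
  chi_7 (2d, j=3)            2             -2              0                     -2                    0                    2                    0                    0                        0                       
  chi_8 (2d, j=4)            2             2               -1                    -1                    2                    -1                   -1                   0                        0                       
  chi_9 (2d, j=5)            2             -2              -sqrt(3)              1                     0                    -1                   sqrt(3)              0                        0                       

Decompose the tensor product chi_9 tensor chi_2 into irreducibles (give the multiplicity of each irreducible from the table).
chi_9 tensor chi_2 = chi_9 (all other irreducibles have multiplicity 0).

Working: The character of a tensor product is the pointwise product (chi_9 * chi_2)(C) = chi_9(C) * chi_2(C):
  {e}: (2)*(1), {r^6}: (-2)*(1), {r^1, r^11}: (-sqrt(3))*(1), {r^2, r^10}: (1)*(1), {r^3, r^9}: (0)*(1), {r^4, r^8}: (-1)*(1), {r^5, r^7}: (sqrt(3))*(1), {s, sr^2, ...}: (0)*(-1), {sr, sr^3, ...}: (0)*(-1)
so (chi_9 * chi_2) takes values
  {e} -> 2, {r^6} -> -2, {r^1, r^11} -> -sqrt(3), {r^2, r^10} -> 1, {r^3, r^9} -> 0, {r^4, r^8} -> -1, {r^5, r^7} -> sqrt(3), {s, sr^2, ...} -> 0, {sr, sr^3, ...} -> 0.
Now take the inner product of this character with each irreducible chi from the table, <chi_9*chi_2, chi> = (1/24) sum_C |C| (chi_9*chi_2)(C) conj(chi(C)):
  <chi_9*chi_2, chi_1> = (1/24)[1*(2)*conj(1) + 1*(-2)*conj(1) + 2*(-sqrt(3))*conj(1) + 2*(1)*conj(1) + 2*(0)*conj(1) + 2*(-1)*conj(1) + 2*(sqrt(3))*conj(1) + 6*(0)*conj(1) + 6*(0)*conj(1)]
      = (1/24)[(2) + (-2) + (-2*sqrt(3)) + (2) + (0) + (-2) + (2*sqrt(3)) + (0) + (0)] = 0/24 = 0
  <chi_9*chi_2, chi_2> = (1/24)[1*(2)*conj(1) + 1*(-2)*conj(1) + 2*(-sqrt(3))*conj(1) + 2*(1)*conj(1) + 2*(0)*conj(1) + 2*(-1)*conj(1) + 2*(sqrt(3))*conj(1) + 6*(0)*conj(-1) + 6*(0)*conj(-1)]
      = (1/24)[(2) + (-2) + (-2*sqrt(3)) + (2) + (0) + (-2) + (2*sqrt(3)) + (0) + (0)] = 0/24 = 0
  <chi_9*chi_2, chi_3> = (1/24)[1*(2)*conj(1) + 1*(-2)*conj(1) + 2*(-sqrt(3))*conj(-1) + 2*(1)*conj(1) + 2*(0)*conj(-1) + 2*(-1)*conj(1) + 2*(sqrt(3))*conj(-1) + 6*(0)*conj(1) + 6*(0)*conj(-1)]
      = (1/24)[(2) + (-2) + (2*sqrt(3)) + (2) + (0) + (-2) + (-2*sqrt(3)) + (0) + (0)] = 0/24 = 0
  <chi_9*chi_2, chi_4> = (1/24)[1*(2)*conj(1) + 1*(-2)*conj(1) + 2*(-sqrt(3))*conj(-1) + 2*(1)*conj(1) + 2*(0)*conj(-1) + 2*(-1)*conj(1) + 2*(sqrt(3))*conj(-1) + 6*(0)*conj(-1) + 6*(0)*conj(1)]
      = (1/24)[(2) + (-2) + (2*sqrt(3)) + (2) + (0) + (-2) + (-2*sqrt(3)) + (0) + (0)] = 0/24 = 0
  <chi_9*chi_2, chi_5> = (1/24)[1*(2)*conj(2) + 1*(-2)*conj(-2) + 2*(-sqrt(3))*conj(sqrt(3)) + 2*(1)*conj(1) + 2*(0)*conj(0) + 2*(-1)*conj(-1) + 2*(sqrt(3))*conj(-sqrt(3)) + 6*(0)*conj(0) + 6*(0)*conj(0)]
      = (1/24)[(4) + (4) + (-6) + (2) + (0) + (2) + (-6) + (0) + (0)] = 0/24 = 0
  <chi_9*chi_2, chi_6> = (1/24)[1*(2)*conj(2) + 1*(-2)*conj(2) + 2*(-sqrt(3))*conj(1) + 2*(1)*conj(-1) + 2*(0)*conj(-2) + 2*(-1)*conj(-1) + 2*(sqrt(3))*conj(1) + 6*(0)*conj(0) + 6*(0)*conj(0)]
      = (1/24)[(4) + (-4) + (-2*sqrt(3)) + (-2) + (0) + (2) + (2*sqrt(3)) + (0) + (0)] = 0/24 = 0
  <chi_9*chi_2, chi_7> = (1/24)[1*(2)*conj(2) + 1*(-2)*conj(-2) + 2*(-sqrt(3))*conj(0) + 2*(1)*conj(-2) + 2*(0)*conj(0) + 2*(-1)*conj(2) + 2*(sqrt(3))*conj(0) + 6*(0)*conj(0) + 6*(0)*conj(0)]
      = (1/24)[(4) + (4) + (0) + (-4) + (0) + (-4) + (0) + (0) + (0)] = 0/24 = 0
  <chi_9*chi_2, chi_8> = (1/24)[1*(2)*conj(2) + 1*(-2)*conj(2) + 2*(-sqrt(3))*conj(-1) + 2*(1)*conj(-1) + 2*(0)*conj(2) + 2*(-1)*conj(-1) + 2*(sqrt(3))*conj(-1) + 6*(0)*conj(0) + 6*(0)*conj(0)]
      = (1/24)[(4) + (-4) + (2*sqrt(3)) + (-2) + (0) + (2) + (-2*sqrt(3)) + (0) + (0)] = 0/24 = 0
  <chi_9*chi_2, chi_9> = (1/24)[1*(2)*conj(2) + 1*(-2)*conj(-2) + 2*(-sqrt(3))*conj(-sqrt(3)) + 2*(1)*conj(1) + 2*(0)*conj(0) + 2*(-1)*conj(-1) + 2*(sqrt(3))*conj(sqrt(3)) + 6*(0)*conj(0) + 6*(0)*conj(0)]
      = (1/24)[(4) + (4) + (6) + (2) + (0) + (2) + (6) + (0) + (0)] = 24/24 = 1
Hence the multiplicities are chi_9: 1. Dimension check: dim(chi_9)*dim(chi_2) = 2*1 = 2 and sum (mult * dim) = 1*2 = 2.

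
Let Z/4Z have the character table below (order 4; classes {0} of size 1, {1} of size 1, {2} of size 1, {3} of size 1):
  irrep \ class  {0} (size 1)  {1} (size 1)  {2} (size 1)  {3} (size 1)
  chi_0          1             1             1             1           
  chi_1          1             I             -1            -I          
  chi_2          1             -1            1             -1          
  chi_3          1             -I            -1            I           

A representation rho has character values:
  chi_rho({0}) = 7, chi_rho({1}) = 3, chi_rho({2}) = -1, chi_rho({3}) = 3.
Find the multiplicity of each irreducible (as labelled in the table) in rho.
Multiplicities: chi_0: 3, chi_1: 2, chi_2: 0, chi_3: 2.

Justification: Use <chi_rho, chi> = (1/|G|) sum_C |C| * chi_rho(C) * conj(chi(C)) with |G| = 4 for each irreducible chi in the table:
  <chi_rho, chi_0> = (1/4)[1*(7)*conj(1) + 1*(3)*conj(1) + 1*(-1)*conj(1) + 1*(3)*conj(1)]
      = (1/4)[(7) + (3) + (-1) + (3)] = 12/4 = 3
  <chi_rho, chi_1> = (1/4)[1*(7)*conj(1) + 1*(3)*conj(I) + 1*(-1)*conj(-1) + 1*(3)*conj(-I)]
      = (1/4)[(7) + (-3*I) + (1) + (3*I)] = 8/4 = 2
  <chi_rho, chi_2> = (1/4)[1*(7)*conj(1) + 1*(3)*conj(-1) + 1*(-1)*conj(1) + 1*(3)*conj(-1)]
      = (1/4)[(7) + (-3) + (-1) + (-3)] = 0/4 = 0
  <chi_rho, chi_3> = (1/4)[1*(7)*conj(1) + 1*(3)*conj(-I) + 1*(-1)*conj(-1) + 1*(3)*conj(I)]
      = (1/4)[(7) + (3*I) + (1) + (-3*I)] = 8/4 = 2
(Exp terms are combined using exp(i*s)*conj(exp(i*t)) = exp(i*(s-t)), and sums of them are collapsed using the identity that for every m > 1 the m distinct m-th roots of unity sum to 0, e.g. 1 + exp(2*I*pi/3) + exp(-2*I*pi/3) = 0.)
Dimension check: dim(rho) = sum (mult * dim) = 3*1 + 2*1 + 0*1 + 2*1 = 7 = chi_rho(e) = 7.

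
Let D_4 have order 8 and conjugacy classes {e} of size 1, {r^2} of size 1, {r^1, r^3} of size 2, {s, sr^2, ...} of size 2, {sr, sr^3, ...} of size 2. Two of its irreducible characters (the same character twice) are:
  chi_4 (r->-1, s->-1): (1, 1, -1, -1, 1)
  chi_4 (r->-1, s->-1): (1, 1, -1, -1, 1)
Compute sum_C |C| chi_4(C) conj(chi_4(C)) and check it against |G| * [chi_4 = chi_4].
Sum = 8 = |G| = 8; so <chi_4, chi_4> = 1 (norm-1 confirms irreducibility).

Why: Compute term by term over conjugacy classes (|C| * chi_4(C) * conj(chi_4(C))):
  1*(1)*conj(1) + 1*(1)*conj(1) + 2*(-1)*conj(-1) + 2*(-1)*conj(-1) + 2*(1)*conj(1)
  = (1) + (1) + (2) + (2) + (2)
  = 8.
Dividing by |G| = 8 gives 8/8 = 1, matching the row-orthogonality relation <chi_4, chi_4> = [chi_4 = chi_4].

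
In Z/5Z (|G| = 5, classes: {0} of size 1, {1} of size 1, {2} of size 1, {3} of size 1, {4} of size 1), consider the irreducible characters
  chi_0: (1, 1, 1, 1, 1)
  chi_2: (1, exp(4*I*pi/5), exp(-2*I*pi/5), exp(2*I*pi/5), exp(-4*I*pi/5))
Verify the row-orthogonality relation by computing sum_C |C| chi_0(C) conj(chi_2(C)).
Sum = 0; so <chi_0, chi_2> = 0 (distinct irreducibles are orthogonal).

Derivation: Compute term by term over conjugacy classes (|C| * chi_0(C) * conj(chi_2(C))):
  1*(1)*conj(1) + 1*(1)*conj(exp(4*I*pi/5)) + 1*(1)*conj(exp(-2*I*pi/5)) + 1*(1)*conj(exp(2*I*pi/5)) + 1*(1)*conj(exp(-4*I*pi/5))
  = (1) + (exp(-4*I*pi/5)) + (exp(2*I*pi/5)) + (exp(-2*I*pi/5)) + (exp(4*I*pi/5))
  = 0.
(Exp terms are combined using exp(i*s)*conj(exp(i*t)) = exp(i*(s-t)), and sums of them are collapsed using the identity that for every m > 1 the m distinct m-th roots of unity sum to 0, e.g. 1 + exp(2*I*pi/3) + exp(-2*I*pi/3) = 0.)
Dividing by |G| = 5 gives 0/5 = 0, matching the row-orthogonality relation <chi_0, chi_2> = [chi_0 = chi_2].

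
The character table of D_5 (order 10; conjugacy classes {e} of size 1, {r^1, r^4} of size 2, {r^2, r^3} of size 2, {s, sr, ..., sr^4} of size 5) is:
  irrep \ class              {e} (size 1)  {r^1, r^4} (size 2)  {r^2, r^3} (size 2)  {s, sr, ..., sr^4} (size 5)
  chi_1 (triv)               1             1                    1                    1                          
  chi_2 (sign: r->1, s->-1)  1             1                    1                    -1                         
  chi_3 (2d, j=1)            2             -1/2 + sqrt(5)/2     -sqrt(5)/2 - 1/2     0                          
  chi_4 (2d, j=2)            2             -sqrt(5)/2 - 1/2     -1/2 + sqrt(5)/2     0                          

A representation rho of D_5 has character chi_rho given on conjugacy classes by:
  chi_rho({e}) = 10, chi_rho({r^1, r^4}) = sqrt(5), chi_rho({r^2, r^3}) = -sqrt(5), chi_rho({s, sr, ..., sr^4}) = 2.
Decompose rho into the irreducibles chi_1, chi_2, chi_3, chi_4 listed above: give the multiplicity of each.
Multiplicities: chi_1: 2, chi_2: 0, chi_3: 3, chi_4: 1.

Solution. Use <chi_rho, chi> = (1/|G|) sum_C |C| * chi_rho(C) * conj(chi(C)) with |G| = 10 for each irreducible chi in the table:
  <chi_rho, chi_1> = (1/10)[1*(10)*conj(1) + 2*(sqrt(5))*conj(1) + 2*(-sqrt(5))*conj(1) + 5*(2)*conj(1)]
      = (1/10)[(10) + (2*sqrt(5)) + (-2*sqrt(5)) + (10)] = 20/10 = 2
  <chi_rho, chi_2> = (1/10)[1*(10)*conj(1) + 2*(sqrt(5))*conj(1) + 2*(-sqrt(5))*conj(1) + 5*(2)*conj(-1)]
      = (1/10)[(10) + (2*sqrt(5)) + (-2*sqrt(5)) + (-10)] = 0/10 = 0
  <chi_rho, chi_3> = (1/10)[1*(10)*conj(2) + 2*(sqrt(5))*conj(-1/2 + sqrt(5)/2) + 2*(-sqrt(5))*conj(-sqrt(5)/2 - 1/2) + 5*(2)*conj(0)]
      = (1/10)[(20) + (5 - sqrt(5)) + (sqrt(5) + 5) + (0)] = 30/10 = 3
  <chi_rho, chi_4> = (1/10)[1*(10)*conj(2) + 2*(sqrt(5))*conj(-sqrt(5)/2 - 1/2) + 2*(-sqrt(5))*conj(-1/2 + sqrt(5)/2) + 5*(2)*conj(0)]
      = (1/10)[(20) + (-5 - sqrt(5)) + (-5 + sqrt(5)) + (0)] = 10/10 = 1
Dimension check: dim(rho) = sum (mult * dim) = 2*1 + 0*1 + 3*2 + 1*2 = 10 = chi_rho(e) = 10.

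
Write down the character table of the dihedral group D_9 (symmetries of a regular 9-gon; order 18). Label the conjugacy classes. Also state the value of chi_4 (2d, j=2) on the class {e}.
Conjugacy classes: {e} of size 1, {r^1, r^8} of size 2, {r^2, r^7} of size 2, {r^3, r^6} of size 2, {r^4, r^5} of size 2, {s, sr, ..., sr^8} of size 9.
Character table:
  irrep \ class              {e} (size 1)  {r^1, r^8} (size 2)  {r^2, r^7} (size 2)  {r^3, r^6} (size 2)  {r^4, r^5} (size 2)  {s, sr, ..., sr^8} (size 9)
  chi_1 (triv)               1             1                    1                    1                    1                    1                          
  chi_2 (sign: r->1, s->-1)  1             1                    1                    1                    1                    -1                         
  chi_3 (2d, j=1)            2             2*cos(2*pi/9)        2*cos(4*pi/9)        -1                   -2*cos(pi/9)         0                          
  chi_4 (2d, j=2)            2             2*cos(4*pi/9)        -2*cos(pi/9)         -1                   2*cos(2*pi/9)        0                          
  chi_5 (2d, j=3)            2             -1                   -1                   2                    -1                   0                          
  chi_6 (2d, j=4)            2             -2*cos(pi/9)         2*cos(2*pi/9)        -1                   2*cos(4*pi/9)        0                          

Spot check: chi_4 (2d, j=2) on {e} = 2.

Justification: D_9 has order 2*9 = 18 with 6 conjugacy classes, hence 6 irreducibles. Sum of squared dims 1 + 1 + 4 + 4 + 4 + 4 = 18 = |G|. Linear characters come from the abelianisation; the 2-dimensional irreps have character r^k -> 2*cos(2*pi*j*k/9), reflections -> 0.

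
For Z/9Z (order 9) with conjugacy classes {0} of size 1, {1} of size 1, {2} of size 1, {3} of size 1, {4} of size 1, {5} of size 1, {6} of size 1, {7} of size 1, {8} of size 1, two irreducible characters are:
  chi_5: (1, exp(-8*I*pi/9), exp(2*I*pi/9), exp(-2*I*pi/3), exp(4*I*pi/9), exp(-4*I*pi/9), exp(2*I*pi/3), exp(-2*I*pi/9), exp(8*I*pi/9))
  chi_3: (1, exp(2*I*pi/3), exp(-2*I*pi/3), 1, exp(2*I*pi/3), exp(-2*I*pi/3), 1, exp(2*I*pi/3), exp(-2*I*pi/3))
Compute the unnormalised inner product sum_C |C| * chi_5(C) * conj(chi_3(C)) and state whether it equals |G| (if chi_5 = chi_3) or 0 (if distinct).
Sum = 0; so <chi_5, chi_3> = 0 (distinct irreducibles are orthogonal).

Proof sketch: Compute term by term over conjugacy classes (|C| * chi_5(C) * conj(chi_3(C))):
  1*(1)*conj(1) + 1*(exp(-8*I*pi/9))*conj(exp(2*I*pi/3)) + 1*(exp(2*I*pi/9))*conj(exp(-2*I*pi/3)) + 1*(exp(-2*I*pi/3))*conj(1) + 1*(exp(4*I*pi/9))*conj(exp(2*I*pi/3)) + 1*(exp(-4*I*pi/9))*conj(exp(-2*I*pi/3)) + 1*(exp(2*I*pi/3))*conj(1) + 1*(exp(-2*I*pi/9))*conj(exp(2*I*pi/3)) + 1*(exp(8*I*pi/9))*conj(exp(-2*I*pi/3))
  = (1) + (exp(4*I*pi/9)) + (exp(8*I*pi/9)) + (exp(-2*I*pi/3)) + (exp(-2*I*pi/9)) + (exp(2*I*pi/9)) + (exp(2*I*pi/3)) + (exp(-8*I*pi/9)) + (exp(-4*I*pi/9))
  = 0.
(Exp terms are combined using exp(i*s)*conj(exp(i*t)) = exp(i*(s-t)), and sums of them are collapsed using the identity that for every m > 1 the m distinct m-th roots of unity sum to 0, e.g. 1 + exp(2*I*pi/3) + exp(-2*I*pi/3) = 0.)
Dividing by |G| = 9 gives 0/9 = 0, matching the row-orthogonality relation <chi_5, chi_3> = [chi_5 = chi_3].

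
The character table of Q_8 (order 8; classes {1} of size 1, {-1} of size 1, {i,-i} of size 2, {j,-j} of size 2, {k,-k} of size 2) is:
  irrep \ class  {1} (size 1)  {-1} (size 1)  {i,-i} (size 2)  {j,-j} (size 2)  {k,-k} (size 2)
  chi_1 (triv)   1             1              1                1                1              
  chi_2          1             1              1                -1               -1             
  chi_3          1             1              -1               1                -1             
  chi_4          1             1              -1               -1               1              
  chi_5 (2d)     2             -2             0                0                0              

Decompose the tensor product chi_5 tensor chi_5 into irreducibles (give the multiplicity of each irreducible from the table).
chi_5 tensor chi_5 = chi_1 + chi_2 + chi_3 + chi_4 (all other irreducibles have multiplicity 0).

Working: The character of a tensor product is the pointwise product (chi_5 * chi_5)(C) = chi_5(C) * chi_5(C):
  {1}: (2)*(2), {-1}: (-2)*(-2), {i,-i}: (0)*(0), {j,-j}: (0)*(0), {k,-k}: (0)*(0)
so (chi_5 * chi_5) takes values
  {1} -> 4, {-1} -> 4, {i,-i} -> 0, {j,-j} -> 0, {k,-k} -> 0.
Now take the inner product of this character with each irreducible chi from the table, <chi_5*chi_5, chi> = (1/8) sum_C |C| (chi_5*chi_5)(C) conj(chi(C)):
  <chi_5*chi_5, chi_1> = (1/8)[1*(4)*conj(1) + 1*(4)*conj(1) + 2*(0)*conj(1) + 2*(0)*conj(1) + 2*(0)*conj(1)]
      = (1/8)[(4) + (4) + (0) + (0) + (0)] = 8/8 = 1
  <chi_5*chi_5, chi_2> = (1/8)[1*(4)*conj(1) + 1*(4)*conj(1) + 2*(0)*conj(1) + 2*(0)*conj(-1) + 2*(0)*conj(-1)]
      = (1/8)[(4) + (4) + (0) + (0) + (0)] = 8/8 = 1
  <chi_5*chi_5, chi_3> = (1/8)[1*(4)*conj(1) + 1*(4)*conj(1) + 2*(0)*conj(-1) + 2*(0)*conj(1) + 2*(0)*conj(-1)]
      = (1/8)[(4) + (4) + (0) + (0) + (0)] = 8/8 = 1
  <chi_5*chi_5, chi_4> = (1/8)[1*(4)*conj(1) + 1*(4)*conj(1) + 2*(0)*conj(-1) + 2*(0)*conj(-1) + 2*(0)*conj(1)]
      = (1/8)[(4) + (4) + (0) + (0) + (0)] = 8/8 = 1
  <chi_5*chi_5, chi_5> = (1/8)[1*(4)*conj(2) + 1*(4)*conj(-2) + 2*(0)*conj(0) + 2*(0)*conj(0) + 2*(0)*conj(0)]
      = (1/8)[(8) + (-8) + (0) + (0) + (0)] = 0/8 = 0
Hence the multiplicities are chi_1: 1, chi_2: 1, chi_3: 1, chi_4: 1. Dimension check: dim(chi_5)*dim(chi_5) = 2*2 = 4 and sum (mult * dim) = 1*1 + 1*1 + 1*1 + 1*1 = 4.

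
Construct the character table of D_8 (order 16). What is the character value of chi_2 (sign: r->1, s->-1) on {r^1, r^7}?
Conjugacy classes: {e} of size 1, {r^4} of size 1, {r^1, r^7} of size 2, {r^2, r^6} of size 2, {r^3, r^5} of size 2, {s, sr^2, ...} of size 4, {sr, sr^3, ...} of size 4.
Character table:
  irrep \ class              {e} (size 1)  {r^4} (size 1)  {r^1, r^7} (size 2)  {r^2, r^6} (size 2)  {r^3, r^5} (size 2)  {s, sr^2, ...} (size 4)  {sr, sr^3, ...} (size 4)
  chi_1 (triv)               1             1               1                    1                    1                    1                        1                       
  chi_2 (sign: r->1, s->-1)  1             1               1                    1                    1                    -1                       -1                      
  chi_3 (r->-1, s->1)        1             1               -1                   1                    -1                   1                        -1                      
  chi_4 (r->-1, s->-1)       1             1               -1                   1                    -1                   -1                       1                       
  chi_5 (2d, j=1)            2             -2              sqrt(2)              0                    -sqrt(2)             0                        0                       
  chi_6 (2d, j=2)            2             2               0                    -2                   0                    0                        0                       
  chi_7 (2d, j=3)            2             -2              -sqrt(2)             0                    sqrt(2)              0                        0                       

Spot check: chi_2 (sign: r->1, s->-1) on {r^1, r^7} = 1.

Proof sketch: D_8 has order 2*8 = 16 with 7 conjugacy classes, hence 7 irreducibles. Sum of squared dims 1 + 1 + 1 + 1 + 4 + 4 + 4 = 16 = |G|. Linear characters come from the abelianisation; the 2-dimensional irreps have character r^k -> 2*cos(2*pi*j*k/8), reflections -> 0.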